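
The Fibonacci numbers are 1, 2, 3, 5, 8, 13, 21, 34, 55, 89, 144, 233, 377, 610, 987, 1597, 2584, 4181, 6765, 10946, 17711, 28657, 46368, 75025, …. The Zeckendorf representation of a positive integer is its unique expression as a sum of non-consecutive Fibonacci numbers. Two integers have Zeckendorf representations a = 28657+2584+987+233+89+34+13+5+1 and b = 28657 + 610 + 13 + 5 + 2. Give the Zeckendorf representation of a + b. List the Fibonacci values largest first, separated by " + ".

The two numbers are 32603 and 29287, so their sum is 61890.
Greedily peel off the largest Fibonacci term at each step:
largest Fibonacci ≤ 61890 is 46368; 61890 − 46368 = 15522
largest Fibonacci ≤ 15522 is 10946; 15522 − 10946 = 4576
largest Fibonacci ≤ 4576 is 4181; 4576 − 4181 = 395
largest Fibonacci ≤ 395 is 377; 395 − 377 = 18
largest Fibonacci ≤ 18 is 13; 18 − 13 = 5
largest Fibonacci ≤ 5 is 5; 5 − 5 = 0

46368 + 10946 + 4181 + 377 + 13 + 5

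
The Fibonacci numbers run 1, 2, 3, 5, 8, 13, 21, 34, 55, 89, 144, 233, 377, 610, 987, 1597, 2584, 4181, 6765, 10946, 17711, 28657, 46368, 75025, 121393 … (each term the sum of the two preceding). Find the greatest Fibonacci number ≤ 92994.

75025 ≤ 92994 < 121393, so the largest Fibonacci number not exceeding 92994 is 75025.

75025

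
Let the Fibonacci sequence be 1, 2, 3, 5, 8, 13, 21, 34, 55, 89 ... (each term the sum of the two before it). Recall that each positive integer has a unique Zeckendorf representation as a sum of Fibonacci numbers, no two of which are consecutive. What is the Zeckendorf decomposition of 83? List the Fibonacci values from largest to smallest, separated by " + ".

largest Fibonacci ≤ 83 is 55; 83 − 55 = 28
largest Fibonacci ≤ 28 is 21; 28 − 21 = 7
largest Fibonacci ≤ 7 is 5; 7 − 5 = 2
largest Fibonacci ≤ 2 is 2; 2 − 2 = 0
So 83 = 55 + 21 + 5 + 2, with no two terms consecutive in the sequence.

55 + 21 + 5 + 2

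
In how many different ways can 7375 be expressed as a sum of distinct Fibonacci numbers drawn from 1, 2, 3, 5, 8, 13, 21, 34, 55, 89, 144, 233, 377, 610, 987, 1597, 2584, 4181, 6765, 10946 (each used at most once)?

Each representation comes from the Zeckendorf form by replacing some F_k with F_{k−1} + F_{k−2} where possible.
7375 = 6765+610 = 6765+377+233 = 4181+2584+610 = … (18 more), for 21 in all.

21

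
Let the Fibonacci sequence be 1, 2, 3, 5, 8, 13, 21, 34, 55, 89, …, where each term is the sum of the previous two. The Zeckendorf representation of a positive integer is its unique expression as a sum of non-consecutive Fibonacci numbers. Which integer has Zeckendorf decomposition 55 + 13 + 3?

71

55 + 13 + 3 = 71.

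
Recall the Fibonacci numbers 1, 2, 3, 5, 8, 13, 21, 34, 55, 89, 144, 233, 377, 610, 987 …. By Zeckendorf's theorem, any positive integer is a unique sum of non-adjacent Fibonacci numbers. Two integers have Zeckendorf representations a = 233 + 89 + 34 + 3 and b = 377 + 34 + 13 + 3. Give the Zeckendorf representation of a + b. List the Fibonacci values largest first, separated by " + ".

610 + 144 + 21 + 8 + 3

The two numbers are 359 and 427, so their sum is 786.
610 ≤ 786 < 987, so take 610; remainder 176
144 ≤ 176 < 233, so take 144; remainder 32
21 ≤ 32 < 34, so take 21; remainder 11
8 ≤ 11 < 13, so take 8; remainder 3
3 ≤ 3 < 5, so take 3; remainder 0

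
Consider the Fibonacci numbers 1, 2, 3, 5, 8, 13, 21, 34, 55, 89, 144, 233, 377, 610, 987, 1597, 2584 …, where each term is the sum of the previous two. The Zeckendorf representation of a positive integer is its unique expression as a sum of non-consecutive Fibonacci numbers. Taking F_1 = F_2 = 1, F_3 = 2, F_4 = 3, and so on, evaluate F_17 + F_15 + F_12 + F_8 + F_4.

2375

F_17 + F_15 + F_12 + F_8 + F_4 = 1597 + 610 + 144 + 21 + 3 = 2375.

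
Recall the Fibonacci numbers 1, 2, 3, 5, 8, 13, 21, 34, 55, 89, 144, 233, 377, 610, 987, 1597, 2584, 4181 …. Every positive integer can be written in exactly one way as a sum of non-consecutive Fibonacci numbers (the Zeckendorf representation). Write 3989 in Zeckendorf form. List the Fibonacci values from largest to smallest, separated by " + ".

2584 + 987 + 377 + 34 + 5 + 2

largest Fibonacci ≤ 3989 is 2584; 3989 − 2584 = 1405
largest Fibonacci ≤ 1405 is 987; 1405 − 987 = 418
largest Fibonacci ≤ 418 is 377; 418 − 377 = 41
largest Fibonacci ≤ 41 is 34; 41 − 34 = 7
largest Fibonacci ≤ 7 is 5; 7 − 5 = 2
largest Fibonacci ≤ 2 is 2; 2 − 2 = 0
So 3989 = 2584 + 987 + 377 + 34 + 5 + 2, with no two terms consecutive in the sequence.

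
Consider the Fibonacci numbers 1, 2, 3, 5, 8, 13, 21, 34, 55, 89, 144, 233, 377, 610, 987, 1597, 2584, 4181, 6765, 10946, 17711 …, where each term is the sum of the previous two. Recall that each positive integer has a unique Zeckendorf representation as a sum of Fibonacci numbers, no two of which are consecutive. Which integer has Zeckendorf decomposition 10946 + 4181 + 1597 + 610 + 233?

17567

10946 + 4181 + 1597 + 610 + 233 = 17567.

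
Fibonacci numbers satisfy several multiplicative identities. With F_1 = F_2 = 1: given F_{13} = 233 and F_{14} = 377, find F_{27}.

By F_{2k+1} = F_k² + F_{k+1}²: F_{27} = 233² + 377² = 54289 + 142129 = 196418.

196418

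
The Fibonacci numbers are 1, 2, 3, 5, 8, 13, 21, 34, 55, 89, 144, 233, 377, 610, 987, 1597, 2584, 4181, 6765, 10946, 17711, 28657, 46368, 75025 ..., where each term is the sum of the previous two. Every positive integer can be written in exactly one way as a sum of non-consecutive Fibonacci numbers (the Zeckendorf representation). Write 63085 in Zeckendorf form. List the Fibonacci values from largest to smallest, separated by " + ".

63085: greatest Fibonacci not exceeding it is 46368, leaving 16717
16717: greatest Fibonacci not exceeding it is 10946, leaving 5771
5771: greatest Fibonacci not exceeding it is 4181, leaving 1590
1590: greatest Fibonacci not exceeding it is 987, leaving 603
603: greatest Fibonacci not exceeding it is 377, leaving 226
226: greatest Fibonacci not exceeding it is 144, leaving 82
82: greatest Fibonacci not exceeding it is 55, leaving 27
27: greatest Fibonacci not exceeding it is 21, leaving 6
6: greatest Fibonacci not exceeding it is 5, leaving 1
1: greatest Fibonacci not exceeding it is 1, leaving 0
So 63085 = 46368 + 10946 + 4181 + 987 + 377 + 144 + 55 + 21 + 5 + 1, with no two terms consecutive in the sequence.

46368 + 10946 + 4181 + 987 + 377 + 144 + 55 + 21 + 5 + 1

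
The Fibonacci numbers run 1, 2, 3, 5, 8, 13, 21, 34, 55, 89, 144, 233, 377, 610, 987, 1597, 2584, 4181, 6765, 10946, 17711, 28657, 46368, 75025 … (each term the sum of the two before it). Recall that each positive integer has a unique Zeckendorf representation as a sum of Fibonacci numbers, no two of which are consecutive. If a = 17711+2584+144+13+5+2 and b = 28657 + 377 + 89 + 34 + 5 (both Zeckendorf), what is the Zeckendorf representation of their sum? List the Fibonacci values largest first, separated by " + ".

46368 + 2584 + 610 + 55 + 3 + 1

The two numbers are 20459 and 29162, so their sum is 49621.
Repeatedly subtract the largest Fibonacci number that fits:
49621 − 46368 = 3253
3253 − 2584 = 669
669 − 610 = 59
59 − 55 = 4
4 − 3 = 1
1 − 1 = 0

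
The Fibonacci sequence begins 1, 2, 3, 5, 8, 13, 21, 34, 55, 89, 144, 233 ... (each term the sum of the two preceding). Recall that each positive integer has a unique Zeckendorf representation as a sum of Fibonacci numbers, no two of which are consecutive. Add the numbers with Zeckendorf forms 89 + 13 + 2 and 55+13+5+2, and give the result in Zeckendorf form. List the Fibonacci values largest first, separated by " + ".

The two numbers are 104 and 75, so their sum is 179.
take 144 (≤ 179); 179 − 144 = 35
take 34 (≤ 35); 35 − 34 = 1
take 1 (≤ 1); 1 − 1 = 0

144 + 34 + 1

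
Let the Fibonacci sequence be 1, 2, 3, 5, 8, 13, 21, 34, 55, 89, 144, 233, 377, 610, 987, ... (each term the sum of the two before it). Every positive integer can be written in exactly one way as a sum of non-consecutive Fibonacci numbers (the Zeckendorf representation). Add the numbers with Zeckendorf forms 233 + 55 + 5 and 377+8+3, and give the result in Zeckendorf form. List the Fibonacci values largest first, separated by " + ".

The two numbers are 293 and 388, so their sum is 681.
subtract 610 from 681: 71 remains
subtract 55 from 71: 16 remains
subtract 13 from 16: 3 remains
subtract 3 from 3: 0 remains

610 + 55 + 13 + 3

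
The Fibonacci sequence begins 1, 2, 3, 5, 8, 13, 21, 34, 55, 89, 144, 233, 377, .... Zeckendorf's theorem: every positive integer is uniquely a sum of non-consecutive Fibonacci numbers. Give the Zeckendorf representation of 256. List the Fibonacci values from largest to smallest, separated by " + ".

Repeatedly subtract the largest Fibonacci number that fits:
256: greatest Fibonacci not exceeding it is 233, leaving 23
23: greatest Fibonacci not exceeding it is 21, leaving 2
2: greatest Fibonacci not exceeding it is 2, leaving 0
So 256 = 233 + 21 + 2, with no two terms consecutive in the sequence.

233 + 21 + 2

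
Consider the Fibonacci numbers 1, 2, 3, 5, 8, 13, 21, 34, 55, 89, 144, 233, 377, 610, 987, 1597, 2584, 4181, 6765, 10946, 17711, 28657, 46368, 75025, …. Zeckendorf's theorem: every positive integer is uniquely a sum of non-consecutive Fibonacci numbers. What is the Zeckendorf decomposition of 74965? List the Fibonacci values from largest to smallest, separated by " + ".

subtract 46368 from 74965: 28597 remains
subtract 17711 from 28597: 10886 remains
subtract 6765 from 10886: 4121 remains
subtract 2584 from 4121: 1537 remains
subtract 987 from 1537: 550 remains
subtract 377 from 550: 173 remains
subtract 144 from 173: 29 remains
subtract 21 from 29: 8 remains
subtract 8 from 8: 0 remains
So 74965 = 46368 + 17711 + 6765 + 2584 + 987 + 377 + 144 + 21 + 8, with no two terms consecutive in the sequence.

46368 + 17711 + 6765 + 2584 + 987 + 377 + 144 + 21 + 8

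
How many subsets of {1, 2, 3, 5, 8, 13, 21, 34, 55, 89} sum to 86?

4

Starting from the Zeckendorf form and repeatedly splitting a term F_k into F_{k−1} + F_{k−2} (when neither is already used) reaches every representation.
86 = 55+21+8+2 = 55+21+5+3+2 = 55+13+8+5+3+2 = … (1 more), for 4 in all.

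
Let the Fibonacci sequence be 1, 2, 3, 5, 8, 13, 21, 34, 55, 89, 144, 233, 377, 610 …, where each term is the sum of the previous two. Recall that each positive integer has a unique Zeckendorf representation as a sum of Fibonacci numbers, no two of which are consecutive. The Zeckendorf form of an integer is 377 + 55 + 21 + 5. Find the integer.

377 + 55 + 21 + 5 = 458.

458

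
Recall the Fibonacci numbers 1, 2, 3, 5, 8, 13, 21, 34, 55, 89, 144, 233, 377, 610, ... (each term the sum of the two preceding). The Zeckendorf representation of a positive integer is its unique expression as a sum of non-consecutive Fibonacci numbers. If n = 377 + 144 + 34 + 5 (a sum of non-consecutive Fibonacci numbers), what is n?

377 + 144 + 34 + 5 = 560.

560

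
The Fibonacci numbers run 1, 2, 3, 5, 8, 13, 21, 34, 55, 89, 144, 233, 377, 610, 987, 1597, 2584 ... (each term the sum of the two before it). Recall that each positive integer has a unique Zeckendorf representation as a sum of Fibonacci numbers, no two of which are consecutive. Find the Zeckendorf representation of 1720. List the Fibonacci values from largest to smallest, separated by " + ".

take 1597 (≤ 1720); 1720 − 1597 = 123
take 89 (≤ 123); 123 − 89 = 34
take 34 (≤ 34); 34 − 34 = 0
So 1720 = 1597 + 89 + 34, with no two terms consecutive in the sequence.

1597 + 89 + 34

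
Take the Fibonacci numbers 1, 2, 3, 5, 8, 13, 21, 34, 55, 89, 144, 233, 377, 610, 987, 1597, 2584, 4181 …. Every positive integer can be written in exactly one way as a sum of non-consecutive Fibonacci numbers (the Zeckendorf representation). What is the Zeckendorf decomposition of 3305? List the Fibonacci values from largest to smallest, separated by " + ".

Repeatedly subtract the largest Fibonacci number that fits:
subtract 2584 from 3305: 721 remains
subtract 610 from 721: 111 remains
subtract 89 from 111: 22 remains
subtract 21 from 22: 1 remains
subtract 1 from 1: 0 remains
So 3305 = 2584 + 610 + 89 + 21 + 1, with no two terms consecutive in the sequence.

2584 + 610 + 89 + 21 + 1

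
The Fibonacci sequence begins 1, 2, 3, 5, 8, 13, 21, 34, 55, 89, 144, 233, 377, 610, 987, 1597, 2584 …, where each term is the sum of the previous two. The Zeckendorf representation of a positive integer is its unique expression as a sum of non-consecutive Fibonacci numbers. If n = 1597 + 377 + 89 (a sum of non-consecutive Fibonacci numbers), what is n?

1597 + 377 + 89 = 2063.

2063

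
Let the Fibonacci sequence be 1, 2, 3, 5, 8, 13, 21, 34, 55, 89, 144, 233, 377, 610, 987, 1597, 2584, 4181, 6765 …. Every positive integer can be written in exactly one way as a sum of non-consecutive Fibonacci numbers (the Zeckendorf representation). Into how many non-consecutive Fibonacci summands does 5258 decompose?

4

4181 ≤ 5258 < 6765, so take 4181; remainder 1077
987 ≤ 1077 < 1597, so take 987; remainder 90
89 ≤ 90 < 144, so take 89; remainder 1
1 ≤ 1 < 2, so take 1; remainder 0
5258 = 4181 + 987 + 89 + 1, which has 4 terms.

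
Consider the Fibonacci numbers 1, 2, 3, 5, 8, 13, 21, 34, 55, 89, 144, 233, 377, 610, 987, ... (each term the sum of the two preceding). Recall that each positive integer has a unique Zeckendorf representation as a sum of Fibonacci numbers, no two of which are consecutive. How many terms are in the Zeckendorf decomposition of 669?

4

Repeatedly subtract the largest Fibonacci number that fits:
610 ≤ 669 < 987, so take 610; remainder 59
55 ≤ 59 < 89, so take 55; remainder 4
3 ≤ 4 < 5, so take 3; remainder 1
1 ≤ 1 < 2, so take 1; remainder 0
669 = 610 + 55 + 3 + 1, which has 4 terms.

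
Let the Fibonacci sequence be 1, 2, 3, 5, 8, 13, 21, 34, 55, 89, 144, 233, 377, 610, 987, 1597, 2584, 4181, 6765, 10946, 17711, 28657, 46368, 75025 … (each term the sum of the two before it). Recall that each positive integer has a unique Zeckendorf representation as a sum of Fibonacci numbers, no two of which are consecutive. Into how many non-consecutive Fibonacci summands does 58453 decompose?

46368 ≤ 58453 < 75025, so take 46368; remainder 12085
10946 ≤ 12085 < 17711, so take 10946; remainder 1139
987 ≤ 1139 < 1597, so take 987; remainder 152
144 ≤ 152 < 233, so take 144; remainder 8
8 ≤ 8 < 13, so take 8; remainder 0
58453 = 46368 + 10946 + 987 + 144 + 8, which has 5 terms.

5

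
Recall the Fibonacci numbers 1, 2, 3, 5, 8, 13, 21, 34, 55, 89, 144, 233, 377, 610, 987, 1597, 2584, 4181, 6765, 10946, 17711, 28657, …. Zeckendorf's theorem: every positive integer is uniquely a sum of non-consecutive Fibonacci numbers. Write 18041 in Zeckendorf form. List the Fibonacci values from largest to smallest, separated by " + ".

17711 + 233 + 89 + 8

18041 − 17711 = 330
330 − 233 = 97
97 − 89 = 8
8 − 8 = 0
So 18041 = 17711 + 233 + 89 + 8, with no two terms consecutive in the sequence.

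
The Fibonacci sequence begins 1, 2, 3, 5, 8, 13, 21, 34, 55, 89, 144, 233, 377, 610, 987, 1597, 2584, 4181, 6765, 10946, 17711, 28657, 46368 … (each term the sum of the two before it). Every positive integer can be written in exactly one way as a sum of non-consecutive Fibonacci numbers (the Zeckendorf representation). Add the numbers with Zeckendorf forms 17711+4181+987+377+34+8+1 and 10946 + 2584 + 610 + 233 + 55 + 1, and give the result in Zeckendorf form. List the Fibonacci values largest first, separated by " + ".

The two numbers are 23299 and 14429, so their sum is 37728.
Repeatedly subtract the largest Fibonacci number that fits:
take 28657 (≤ 37728); 37728 − 28657 = 9071
take 6765 (≤ 9071); 9071 − 6765 = 2306
take 1597 (≤ 2306); 2306 − 1597 = 709
take 610 (≤ 709); 709 − 610 = 99
take 89 (≤ 99); 99 − 89 = 10
take 8 (≤ 10); 10 − 8 = 2
take 2 (≤ 2); 2 − 2 = 0

28657 + 6765 + 1597 + 610 + 89 + 8 + 2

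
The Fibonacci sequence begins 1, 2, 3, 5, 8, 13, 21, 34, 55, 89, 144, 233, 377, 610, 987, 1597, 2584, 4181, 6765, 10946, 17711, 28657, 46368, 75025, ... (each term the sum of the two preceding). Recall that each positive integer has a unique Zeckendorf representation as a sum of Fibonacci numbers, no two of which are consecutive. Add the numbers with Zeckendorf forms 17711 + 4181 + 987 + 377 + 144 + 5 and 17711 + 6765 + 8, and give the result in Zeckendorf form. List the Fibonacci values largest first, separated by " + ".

46368 + 987 + 377 + 144 + 13

The two numbers are 23405 and 24484, so their sum is 47889.
Greedy algorithm:
take 46368 (≤ 47889); 47889 − 46368 = 1521
take 987 (≤ 1521); 1521 − 987 = 534
take 377 (≤ 534); 534 − 377 = 157
take 144 (≤ 157); 157 − 144 = 13
take 13 (≤ 13); 13 − 13 = 0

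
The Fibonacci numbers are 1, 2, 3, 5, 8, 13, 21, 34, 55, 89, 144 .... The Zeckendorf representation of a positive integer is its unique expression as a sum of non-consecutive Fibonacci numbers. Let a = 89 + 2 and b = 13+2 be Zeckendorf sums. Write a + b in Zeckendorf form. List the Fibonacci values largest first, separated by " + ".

The two numbers are 91 and 15, so their sum is 106.
Greedily peel off the largest Fibonacci term at each step:
106: greatest Fibonacci not exceeding it is 89, leaving 17
17: greatest Fibonacci not exceeding it is 13, leaving 4
4: greatest Fibonacci not exceeding it is 3, leaving 1
1: greatest Fibonacci not exceeding it is 1, leaving 0

89 + 13 + 3 + 1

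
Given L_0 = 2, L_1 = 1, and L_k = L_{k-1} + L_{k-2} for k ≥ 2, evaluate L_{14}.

Iterating the recurrence up to L_{9} = 76 and L_{8} = 47:
L_{10} = L_{9} + L_{8} = 76 + 47 = 123
L_{11} = L_{10} + L_{9} = 123 + 76 = 199
L_{12} = L_{11} + L_{10} = 199 + 123 = 322
L_{13} = L_{12} + L_{11} = 322 + 199 = 521
L_{14} = L_{13} + L_{12} = 521 + 322 = 843

843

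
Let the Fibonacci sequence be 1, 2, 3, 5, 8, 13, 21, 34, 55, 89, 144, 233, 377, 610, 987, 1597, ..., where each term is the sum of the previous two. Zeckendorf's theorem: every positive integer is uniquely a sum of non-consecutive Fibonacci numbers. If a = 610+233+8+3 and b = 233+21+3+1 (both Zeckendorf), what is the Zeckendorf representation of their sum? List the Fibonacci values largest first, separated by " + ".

987 + 89 + 34 + 2

The two numbers are 854 and 258, so their sum is 1112.
Greedily peel off the largest Fibonacci term at each step:
take 987 (≤ 1112); 1112 − 987 = 125
take 89 (≤ 125); 125 − 89 = 36
take 34 (≤ 36); 36 − 34 = 2
take 2 (≤ 2); 2 − 2 = 0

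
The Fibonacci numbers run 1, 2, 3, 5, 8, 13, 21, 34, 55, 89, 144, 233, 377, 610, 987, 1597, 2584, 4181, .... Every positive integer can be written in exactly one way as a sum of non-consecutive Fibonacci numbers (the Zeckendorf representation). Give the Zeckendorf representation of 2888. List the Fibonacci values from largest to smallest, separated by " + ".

Greedily peel off the largest Fibonacci term at each step:
2888 − 2584 = 304
304 − 233 = 71
71 − 55 = 16
16 − 13 = 3
3 − 3 = 0
So 2888 = 2584 + 233 + 55 + 13 + 3, with no two terms consecutive in the sequence.

2584 + 233 + 55 + 13 + 3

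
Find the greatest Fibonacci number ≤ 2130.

1597 ≤ 2130 < 2584, so the largest Fibonacci number not exceeding 2130 is 1597.

1597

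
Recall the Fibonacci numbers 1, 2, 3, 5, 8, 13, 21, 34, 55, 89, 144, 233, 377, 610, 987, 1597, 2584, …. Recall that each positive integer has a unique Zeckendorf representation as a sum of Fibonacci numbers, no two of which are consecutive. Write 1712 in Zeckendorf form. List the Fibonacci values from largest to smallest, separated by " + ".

1597 + 89 + 21 + 5

Greedy algorithm:
1712: greatest Fibonacci not exceeding it is 1597, leaving 115
115: greatest Fibonacci not exceeding it is 89, leaving 26
26: greatest Fibonacci not exceeding it is 21, leaving 5
5: greatest Fibonacci not exceeding it is 5, leaving 0
So 1712 = 1597 + 89 + 21 + 5, with no two terms consecutive in the sequence.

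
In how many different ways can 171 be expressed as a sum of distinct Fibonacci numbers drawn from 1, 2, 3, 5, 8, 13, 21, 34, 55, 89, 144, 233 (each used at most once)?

171 = 144+21+5+1 = 144+21+3+2+1 = 144+13+8+5+1 = … (7 more), for 10 in all.

10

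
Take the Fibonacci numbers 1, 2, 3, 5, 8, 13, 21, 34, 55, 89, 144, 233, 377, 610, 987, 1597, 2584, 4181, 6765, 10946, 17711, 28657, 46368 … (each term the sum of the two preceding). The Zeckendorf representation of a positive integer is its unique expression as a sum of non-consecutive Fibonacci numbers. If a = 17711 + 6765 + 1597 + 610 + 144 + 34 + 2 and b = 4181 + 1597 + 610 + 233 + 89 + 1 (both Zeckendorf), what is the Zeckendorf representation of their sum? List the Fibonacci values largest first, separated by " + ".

28657 + 4181 + 610 + 89 + 34 + 3

The two numbers are 26863 and 6711, so their sum is 33574.
Greedy algorithm:
largest Fibonacci ≤ 33574 is 28657; 33574 − 28657 = 4917
largest Fibonacci ≤ 4917 is 4181; 4917 − 4181 = 736
largest Fibonacci ≤ 736 is 610; 736 − 610 = 126
largest Fibonacci ≤ 126 is 89; 126 − 89 = 37
largest Fibonacci ≤ 37 is 34; 37 − 34 = 3
largest Fibonacci ≤ 3 is 3; 3 − 3 = 0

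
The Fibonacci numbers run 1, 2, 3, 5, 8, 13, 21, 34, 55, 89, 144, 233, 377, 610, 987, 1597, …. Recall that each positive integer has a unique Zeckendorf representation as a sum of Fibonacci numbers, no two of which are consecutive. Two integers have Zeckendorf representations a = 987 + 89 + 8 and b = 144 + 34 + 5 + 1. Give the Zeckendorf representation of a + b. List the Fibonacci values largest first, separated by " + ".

987 + 233 + 34 + 13 + 1

The two numbers are 1084 and 184, so their sum is 1268.
largest Fibonacci ≤ 1268 is 987; 1268 − 987 = 281
largest Fibonacci ≤ 281 is 233; 281 − 233 = 48
largest Fibonacci ≤ 48 is 34; 48 − 34 = 14
largest Fibonacci ≤ 14 is 13; 14 − 13 = 1
largest Fibonacci ≤ 1 is 1; 1 − 1 = 0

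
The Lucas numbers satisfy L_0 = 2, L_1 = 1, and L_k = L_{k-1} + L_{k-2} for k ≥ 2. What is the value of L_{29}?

Iterating the recurrence up to L_{23} = 64079 and L_{22} = 39603:
L_{24} = L_{23} + L_{22} = 64079 + 39603 = 103682
L_{25} = L_{24} + L_{23} = 103682 + 64079 = 167761
L_{26} = L_{25} + L_{24} = 167761 + 103682 = 271443
L_{27} = L_{26} + L_{25} = 271443 + 167761 = 439204
L_{28} = L_{27} + L_{26} = 439204 + 271443 = 710647
L_{29} = L_{28} + L_{27} = 710647 + 439204 = 1149851

1149851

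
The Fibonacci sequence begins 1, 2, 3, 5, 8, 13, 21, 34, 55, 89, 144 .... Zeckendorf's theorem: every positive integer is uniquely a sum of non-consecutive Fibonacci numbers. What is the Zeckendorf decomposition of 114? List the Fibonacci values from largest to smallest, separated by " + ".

89 + 21 + 3 + 1

Repeatedly subtract the largest Fibonacci number that fits:
114 − 89 = 25
25 − 21 = 4
4 − 3 = 1
1 − 1 = 0
So 114 = 89 + 21 + 3 + 1, with no two terms consecutive in the sequence.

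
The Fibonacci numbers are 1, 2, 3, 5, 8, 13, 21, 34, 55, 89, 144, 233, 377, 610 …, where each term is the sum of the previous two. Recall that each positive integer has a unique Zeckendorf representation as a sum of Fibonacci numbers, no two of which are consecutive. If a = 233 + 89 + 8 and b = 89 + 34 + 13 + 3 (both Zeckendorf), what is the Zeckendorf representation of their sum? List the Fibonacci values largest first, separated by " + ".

377 + 89 + 3

The two numbers are 330 and 139, so their sum is 469.
Repeatedly subtract the largest Fibonacci number that fits:
469 − 377 = 92
92 − 89 = 3
3 − 3 = 0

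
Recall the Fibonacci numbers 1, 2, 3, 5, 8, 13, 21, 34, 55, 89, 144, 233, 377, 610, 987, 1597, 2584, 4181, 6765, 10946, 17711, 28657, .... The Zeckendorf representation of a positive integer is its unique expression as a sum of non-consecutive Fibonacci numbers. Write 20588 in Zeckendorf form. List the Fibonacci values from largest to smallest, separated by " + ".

17711 + 2584 + 233 + 55 + 5

take 17711 (≤ 20588); 20588 − 17711 = 2877
take 2584 (≤ 2877); 2877 − 2584 = 293
take 233 (≤ 293); 293 − 233 = 60
take 55 (≤ 60); 60 − 55 = 5
take 5 (≤ 5); 5 − 5 = 0
So 20588 = 17711 + 2584 + 233 + 55 + 5, with no two terms consecutive in the sequence.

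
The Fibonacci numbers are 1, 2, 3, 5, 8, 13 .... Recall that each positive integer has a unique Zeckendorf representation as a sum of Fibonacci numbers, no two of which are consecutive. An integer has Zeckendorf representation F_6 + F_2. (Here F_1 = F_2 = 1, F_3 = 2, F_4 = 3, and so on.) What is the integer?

9

F_6 + F_2 = 8 + 1 = 9.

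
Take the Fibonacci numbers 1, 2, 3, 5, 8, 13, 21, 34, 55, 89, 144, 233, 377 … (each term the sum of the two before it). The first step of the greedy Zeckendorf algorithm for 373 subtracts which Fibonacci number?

233 ≤ 373 < 377, so the largest Fibonacci number not exceeding 373 is 233.

233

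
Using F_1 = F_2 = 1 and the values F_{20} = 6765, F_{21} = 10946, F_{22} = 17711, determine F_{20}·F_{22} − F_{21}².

-1

6765·17711 − 10946² = 119814915 − 119814916 = -1. (Cassini's identity: F_{k−1}F_{k+1} − F_k² = (−1)^k.)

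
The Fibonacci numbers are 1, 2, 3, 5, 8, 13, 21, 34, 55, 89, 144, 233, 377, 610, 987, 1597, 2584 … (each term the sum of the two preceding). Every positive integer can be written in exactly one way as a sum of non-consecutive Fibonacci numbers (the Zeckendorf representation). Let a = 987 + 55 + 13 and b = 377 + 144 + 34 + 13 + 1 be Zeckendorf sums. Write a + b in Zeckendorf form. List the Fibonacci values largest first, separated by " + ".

1597 + 21 + 5 + 1

The two numbers are 1055 and 569, so their sum is 1624.
largest Fibonacci ≤ 1624 is 1597; 1624 − 1597 = 27
largest Fibonacci ≤ 27 is 21; 27 − 21 = 6
largest Fibonacci ≤ 6 is 5; 6 − 5 = 1
largest Fibonacci ≤ 1 is 1; 1 − 1 = 0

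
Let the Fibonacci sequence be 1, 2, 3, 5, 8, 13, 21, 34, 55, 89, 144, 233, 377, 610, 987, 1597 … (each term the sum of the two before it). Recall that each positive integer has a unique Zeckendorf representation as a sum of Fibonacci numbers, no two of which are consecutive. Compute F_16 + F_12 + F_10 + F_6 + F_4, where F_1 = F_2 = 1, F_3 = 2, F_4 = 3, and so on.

1197

F_16 + F_12 + F_10 + F_6 + F_4 = 987 + 144 + 55 + 8 + 3 = 1197.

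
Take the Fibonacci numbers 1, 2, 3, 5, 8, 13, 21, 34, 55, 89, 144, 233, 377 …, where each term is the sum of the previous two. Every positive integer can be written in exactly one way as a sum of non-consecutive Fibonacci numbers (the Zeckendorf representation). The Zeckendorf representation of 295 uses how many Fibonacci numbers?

Greedily peel off the largest Fibonacci term at each step:
295: greatest Fibonacci not exceeding it is 233, leaving 62
62: greatest Fibonacci not exceeding it is 55, leaving 7
7: greatest Fibonacci not exceeding it is 5, leaving 2
2: greatest Fibonacci not exceeding it is 2, leaving 0
295 = 233 + 55 + 5 + 2, which has 4 terms.

4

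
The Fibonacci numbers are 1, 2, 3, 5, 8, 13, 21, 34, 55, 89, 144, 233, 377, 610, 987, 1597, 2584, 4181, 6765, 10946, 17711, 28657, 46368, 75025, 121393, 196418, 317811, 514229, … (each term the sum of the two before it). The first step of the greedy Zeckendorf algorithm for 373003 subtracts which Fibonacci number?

317811 ≤ 373003 < 514229, so the largest Fibonacci number not exceeding 373003 is 317811.

317811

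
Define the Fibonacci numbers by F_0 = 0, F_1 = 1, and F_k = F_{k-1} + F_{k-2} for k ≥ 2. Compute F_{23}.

28657

Iterating the recurrence up to F_{15} = 610 and F_{14} = 377:
F_{16} = F_{15} + F_{14} = 610 + 377 = 987
F_{17} = F_{16} + F_{15} = 987 + 610 = 1597
F_{18} = F_{17} + F_{16} = 1597 + 987 = 2584
F_{19} = F_{18} + F_{17} = 2584 + 1597 = 4181
F_{20} = F_{19} + F_{18} = 4181 + 2584 = 6765
F_{21} = F_{20} + F_{19} = 6765 + 4181 = 10946
F_{22} = F_{21} + F_{20} = 10946 + 6765 = 17711
F_{23} = F_{22} + F_{21} = 17711 + 10946 = 28657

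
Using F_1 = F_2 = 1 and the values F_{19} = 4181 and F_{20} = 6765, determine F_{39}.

By F_{2k+1} = F_k² + F_{k+1}²: F_{39} = 4181² + 6765² = 17480761 + 45765225 = 63245986.

63245986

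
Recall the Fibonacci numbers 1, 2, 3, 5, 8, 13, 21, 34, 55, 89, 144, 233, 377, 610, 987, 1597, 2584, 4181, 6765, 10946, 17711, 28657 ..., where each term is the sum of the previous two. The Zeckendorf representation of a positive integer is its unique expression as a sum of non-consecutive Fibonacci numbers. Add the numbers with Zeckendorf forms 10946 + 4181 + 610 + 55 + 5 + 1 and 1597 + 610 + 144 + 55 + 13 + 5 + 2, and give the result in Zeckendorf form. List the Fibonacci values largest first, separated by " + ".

The two numbers are 15798 and 2426, so their sum is 18224.
Greedily peel off the largest Fibonacci term at each step:
subtract 17711 from 18224: 513 remains
subtract 377 from 513: 136 remains
subtract 89 from 136: 47 remains
subtract 34 from 47: 13 remains
subtract 13 from 13: 0 remains

17711 + 377 + 89 + 34 + 13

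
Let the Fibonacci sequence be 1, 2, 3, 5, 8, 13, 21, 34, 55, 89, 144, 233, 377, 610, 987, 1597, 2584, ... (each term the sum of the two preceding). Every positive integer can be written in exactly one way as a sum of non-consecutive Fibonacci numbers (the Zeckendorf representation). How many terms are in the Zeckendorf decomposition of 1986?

Greedy algorithm:
take 1597 (≤ 1986); 1986 − 1597 = 389
take 377 (≤ 389); 389 − 377 = 12
take 8 (≤ 12); 12 − 8 = 4
take 3 (≤ 4); 4 − 3 = 1
take 1 (≤ 1); 1 − 1 = 0
1986 = 1597 + 377 + 8 + 3 + 1, which has 5 terms.

5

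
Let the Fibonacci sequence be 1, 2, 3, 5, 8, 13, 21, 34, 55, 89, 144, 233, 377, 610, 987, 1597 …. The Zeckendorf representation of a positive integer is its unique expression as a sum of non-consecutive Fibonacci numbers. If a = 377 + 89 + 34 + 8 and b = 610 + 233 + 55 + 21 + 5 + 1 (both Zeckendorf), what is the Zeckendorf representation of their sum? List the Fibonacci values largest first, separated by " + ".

987 + 377 + 55 + 13 + 1

The two numbers are 508 and 925, so their sum is 1433.
1433: greatest Fibonacci not exceeding it is 987, leaving 446
446: greatest Fibonacci not exceeding it is 377, leaving 69
69: greatest Fibonacci not exceeding it is 55, leaving 14
14: greatest Fibonacci not exceeding it is 13, leaving 1
1: greatest Fibonacci not exceeding it is 1, leaving 0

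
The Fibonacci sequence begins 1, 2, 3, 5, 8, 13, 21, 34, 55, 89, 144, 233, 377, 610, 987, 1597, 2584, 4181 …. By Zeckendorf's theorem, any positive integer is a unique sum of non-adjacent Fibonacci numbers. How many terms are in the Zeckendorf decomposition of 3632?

3632 − 2584 = 1048
1048 − 987 = 61
61 − 55 = 6
6 − 5 = 1
1 − 1 = 0
3632 = 2584 + 987 + 55 + 5 + 1, which has 5 terms.

5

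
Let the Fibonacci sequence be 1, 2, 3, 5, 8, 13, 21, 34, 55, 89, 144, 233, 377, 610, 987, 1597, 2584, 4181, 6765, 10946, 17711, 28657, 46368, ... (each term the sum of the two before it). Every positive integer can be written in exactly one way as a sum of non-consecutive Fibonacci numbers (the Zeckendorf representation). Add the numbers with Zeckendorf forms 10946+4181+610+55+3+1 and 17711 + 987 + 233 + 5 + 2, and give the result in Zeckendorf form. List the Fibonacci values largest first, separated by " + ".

28657 + 4181 + 1597 + 233 + 55 + 8 + 3

The two numbers are 15796 and 18938, so their sum is 34734.
Greedy algorithm:
largest Fibonacci ≤ 34734 is 28657; 34734 − 28657 = 6077
largest Fibonacci ≤ 6077 is 4181; 6077 − 4181 = 1896
largest Fibonacci ≤ 1896 is 1597; 1896 − 1597 = 299
largest Fibonacci ≤ 299 is 233; 299 − 233 = 66
largest Fibonacci ≤ 66 is 55; 66 − 55 = 11
largest Fibonacci ≤ 11 is 8; 11 − 8 = 3
largest Fibonacci ≤ 3 is 3; 3 − 3 = 0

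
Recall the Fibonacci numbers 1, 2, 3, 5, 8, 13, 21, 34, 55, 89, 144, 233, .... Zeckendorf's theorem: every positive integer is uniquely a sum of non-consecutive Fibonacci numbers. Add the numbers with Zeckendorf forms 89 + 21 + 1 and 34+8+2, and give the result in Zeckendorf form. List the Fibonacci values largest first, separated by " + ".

144 + 8 + 3

The two numbers are 111 and 44, so their sum is 155.
Greedy algorithm:
155: greatest Fibonacci not exceeding it is 144, leaving 11
11: greatest Fibonacci not exceeding it is 8, leaving 3
3: greatest Fibonacci not exceeding it is 3, leaving 0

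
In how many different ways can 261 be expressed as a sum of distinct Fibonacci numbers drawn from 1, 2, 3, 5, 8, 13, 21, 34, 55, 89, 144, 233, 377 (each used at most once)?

6

Starting from the Zeckendorf form and repeatedly splitting a term F_k into F_{k−1} + F_{k−2} (when neither is already used) reaches every representation.
261 = 233+21+5+2 = 233+13+8+5+2 = 144+89+21+5+2 = 144+89+13+8+5+2 = … (2 more), for 6 in all.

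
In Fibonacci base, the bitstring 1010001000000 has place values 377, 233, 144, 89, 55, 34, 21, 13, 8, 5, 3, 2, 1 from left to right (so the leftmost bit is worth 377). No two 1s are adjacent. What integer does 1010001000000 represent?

542

Summing the place values of the 1 bits: 377 + 144 + 21 = 542.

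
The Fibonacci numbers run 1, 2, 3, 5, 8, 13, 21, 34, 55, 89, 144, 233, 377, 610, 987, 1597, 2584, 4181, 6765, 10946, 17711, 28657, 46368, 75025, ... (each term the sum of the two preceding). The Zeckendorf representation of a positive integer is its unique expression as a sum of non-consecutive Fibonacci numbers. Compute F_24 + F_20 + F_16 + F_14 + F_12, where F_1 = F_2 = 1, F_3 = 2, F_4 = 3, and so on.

F_24 + F_20 + F_16 + F_14 + F_12 = 46368 + 6765 + 987 + 377 + 144 = 54641.

54641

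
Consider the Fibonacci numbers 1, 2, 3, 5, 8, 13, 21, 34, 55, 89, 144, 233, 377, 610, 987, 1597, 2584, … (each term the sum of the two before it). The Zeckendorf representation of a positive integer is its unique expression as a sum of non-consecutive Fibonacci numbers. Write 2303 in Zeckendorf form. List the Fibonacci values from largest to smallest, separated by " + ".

Greedy algorithm:
1597 ≤ 2303 < 2584, so take 1597; remainder 706
610 ≤ 706 < 987, so take 610; remainder 96
89 ≤ 96 < 144, so take 89; remainder 7
5 ≤ 7 < 8, so take 5; remainder 2
2 ≤ 2 < 3, so take 2; remainder 0
So 2303 = 1597 + 610 + 89 + 5 + 2, with no two terms consecutive in the sequence.

1597 + 610 + 89 + 5 + 2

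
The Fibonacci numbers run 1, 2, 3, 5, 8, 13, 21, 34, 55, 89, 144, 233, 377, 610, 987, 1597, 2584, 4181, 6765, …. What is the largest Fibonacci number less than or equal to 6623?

4181 ≤ 6623 < 6765, so the largest Fibonacci number not exceeding 6623 is 4181.

4181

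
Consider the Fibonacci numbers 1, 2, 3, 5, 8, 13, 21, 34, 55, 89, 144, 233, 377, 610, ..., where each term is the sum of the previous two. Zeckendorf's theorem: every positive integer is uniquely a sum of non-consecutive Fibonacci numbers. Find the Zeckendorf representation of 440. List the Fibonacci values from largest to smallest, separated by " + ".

377 + 55 + 8

Greedily peel off the largest Fibonacci term at each step:
largest Fibonacci ≤ 440 is 377; 440 − 377 = 63
largest Fibonacci ≤ 63 is 55; 63 − 55 = 8
largest Fibonacci ≤ 8 is 8; 8 − 8 = 0
So 440 = 377 + 55 + 8, with no two terms consecutive in the sequence.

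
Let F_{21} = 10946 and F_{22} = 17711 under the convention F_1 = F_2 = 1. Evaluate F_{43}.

By F_{2k+1} = F_k² + F_{k+1}²: F_{43} = 10946² + 17711² = 119814916 + 313679521 = 433494437.

433494437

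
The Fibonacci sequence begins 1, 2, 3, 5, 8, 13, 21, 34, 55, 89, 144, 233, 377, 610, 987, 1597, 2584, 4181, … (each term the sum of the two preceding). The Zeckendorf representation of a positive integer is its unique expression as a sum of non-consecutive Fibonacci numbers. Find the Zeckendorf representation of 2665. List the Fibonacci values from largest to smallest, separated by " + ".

2584 + 55 + 21 + 5

Greedily peel off the largest Fibonacci term at each step:
largest Fibonacci ≤ 2665 is 2584; 2665 − 2584 = 81
largest Fibonacci ≤ 81 is 55; 81 − 55 = 26
largest Fibonacci ≤ 26 is 21; 26 − 21 = 5
largest Fibonacci ≤ 5 is 5; 5 − 5 = 0
So 2665 = 2584 + 55 + 21 + 5, with no two terms consecutive in the sequence.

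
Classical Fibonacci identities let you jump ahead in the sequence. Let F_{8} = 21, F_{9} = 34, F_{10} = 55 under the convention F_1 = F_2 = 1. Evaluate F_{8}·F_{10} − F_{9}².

-1

21·55 − 34² = 1155 − 1156 = -1. (Cassini's identity: F_{k−1}F_{k+1} − F_k² = (−1)^k.)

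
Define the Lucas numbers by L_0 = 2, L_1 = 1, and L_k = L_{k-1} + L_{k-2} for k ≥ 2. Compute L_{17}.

3571

Iterating the recurrence up to L_{10} = 123 and L_{9} = 76:
L_{11} = L_{10} + L_{9} = 123 + 76 = 199
L_{12} = L_{11} + L_{10} = 199 + 123 = 322
L_{13} = L_{12} + L_{11} = 322 + 199 = 521
L_{14} = L_{13} + L_{12} = 521 + 322 = 843
L_{15} = L_{14} + L_{13} = 843 + 521 = 1364
L_{16} = L_{15} + L_{14} = 1364 + 843 = 2207
L_{17} = L_{16} + L_{15} = 2207 + 1364 = 3571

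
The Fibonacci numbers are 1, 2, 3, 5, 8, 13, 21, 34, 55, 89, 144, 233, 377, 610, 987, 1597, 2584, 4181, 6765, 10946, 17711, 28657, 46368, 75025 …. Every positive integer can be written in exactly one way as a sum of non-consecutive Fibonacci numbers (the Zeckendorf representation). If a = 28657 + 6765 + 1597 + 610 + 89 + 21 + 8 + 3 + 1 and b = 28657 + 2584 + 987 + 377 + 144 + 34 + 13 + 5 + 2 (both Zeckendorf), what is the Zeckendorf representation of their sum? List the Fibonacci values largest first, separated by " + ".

The two numbers are 37751 and 32803, so their sum is 70554.
Greedily peel off the largest Fibonacci term at each step:
largest Fibonacci ≤ 70554 is 46368; 70554 − 46368 = 24186
largest Fibonacci ≤ 24186 is 17711; 24186 − 17711 = 6475
largest Fibonacci ≤ 6475 is 4181; 6475 − 4181 = 2294
largest Fibonacci ≤ 2294 is 1597; 2294 − 1597 = 697
largest Fibonacci ≤ 697 is 610; 697 − 610 = 87
largest Fibonacci ≤ 87 is 55; 87 − 55 = 32
largest Fibonacci ≤ 32 is 21; 32 − 21 = 11
largest Fibonacci ≤ 11 is 8; 11 − 8 = 3
largest Fibonacci ≤ 3 is 3; 3 − 3 = 0

46368 + 17711 + 4181 + 1597 + 610 + 55 + 21 + 8 + 3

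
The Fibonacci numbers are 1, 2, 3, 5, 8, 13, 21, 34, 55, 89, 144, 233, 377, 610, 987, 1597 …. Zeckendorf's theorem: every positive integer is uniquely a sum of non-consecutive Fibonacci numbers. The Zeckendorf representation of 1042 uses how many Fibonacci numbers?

Repeatedly subtract the largest Fibonacci number that fits:
1042 − 987 = 55
55 − 55 = 0
1042 = 987 + 55, which has 2 terms.

2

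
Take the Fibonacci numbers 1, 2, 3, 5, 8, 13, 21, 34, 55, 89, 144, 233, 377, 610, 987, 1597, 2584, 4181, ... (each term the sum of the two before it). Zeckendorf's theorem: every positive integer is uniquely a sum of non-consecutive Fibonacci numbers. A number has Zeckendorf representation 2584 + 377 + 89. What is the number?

2584 + 377 + 89 = 3050.

3050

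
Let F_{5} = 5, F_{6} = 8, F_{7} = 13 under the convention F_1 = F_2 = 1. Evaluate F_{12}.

144

By the addition formula F_{m+n} = F_m F_{n+1} + F_{m−1} F_n with m=7, n=5: F_{12} = 13·8 + 8·5 = 104 + 40 = 144.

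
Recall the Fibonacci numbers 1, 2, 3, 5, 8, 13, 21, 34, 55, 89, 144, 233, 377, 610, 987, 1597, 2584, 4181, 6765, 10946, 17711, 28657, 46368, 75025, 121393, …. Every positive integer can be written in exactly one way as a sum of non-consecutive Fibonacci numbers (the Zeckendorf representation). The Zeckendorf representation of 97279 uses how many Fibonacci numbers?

8

subtract 75025 from 97279: 22254 remains
subtract 17711 from 22254: 4543 remains
subtract 4181 from 4543: 362 remains
subtract 233 from 362: 129 remains
subtract 89 from 129: 40 remains
subtract 34 from 40: 6 remains
subtract 5 from 6: 1 remains
subtract 1 from 1: 0 remains
97279 = 75025 + 17711 + 4181 + 233 + 89 + 34 + 5 + 1, which has 8 terms.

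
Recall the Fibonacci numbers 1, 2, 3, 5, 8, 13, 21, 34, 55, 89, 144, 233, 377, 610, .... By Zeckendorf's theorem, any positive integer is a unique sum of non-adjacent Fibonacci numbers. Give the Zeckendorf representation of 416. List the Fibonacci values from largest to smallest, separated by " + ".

377 + 34 + 5

Repeatedly subtract the largest Fibonacci number that fits:
largest Fibonacci ≤ 416 is 377; 416 − 377 = 39
largest Fibonacci ≤ 39 is 34; 39 − 34 = 5
largest Fibonacci ≤ 5 is 5; 5 − 5 = 0
So 416 = 377 + 34 + 5, with no two terms consecutive in the sequence.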